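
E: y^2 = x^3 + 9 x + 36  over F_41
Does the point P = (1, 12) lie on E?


Check whether y^2 = x^3 + 9 x + 36 (mod 41) for (x, y) = (1, 12).
LHS: y^2 = 12^2 mod 41 = 21
RHS: x^3 + 9 x + 36 = 1^3 + 9*1 + 36 mod 41 = 5
LHS != RHS

No, not on the curve


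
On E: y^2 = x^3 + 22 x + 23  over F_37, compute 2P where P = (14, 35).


k = 2 = 10_2 (binary, LSB first: 01)
Double-and-add from P = (14, 35):
  bit 0 = 0: acc unchanged = O
  bit 1 = 1: acc = O + (20, 29) = (20, 29)

2P = (20, 29)


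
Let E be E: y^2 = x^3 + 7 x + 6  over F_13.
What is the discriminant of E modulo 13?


4 a^3 + 27 b^2 = 4*7^3 + 27*6^2 = 1372 + 972 = 2344
Delta = -16 * (2344) = -37504
Delta mod 13 = 1

Delta = 1 (mod 13)


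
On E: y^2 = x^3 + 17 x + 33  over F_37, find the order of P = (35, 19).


Compute successive multiples of P until we hit O:
  1P = (35, 19)
  2P = (31, 23)
  3P = (9, 29)
  4P = (3, 0)
  5P = (9, 8)
  6P = (31, 14)
  7P = (35, 18)
  8P = O

ord(P) = 8


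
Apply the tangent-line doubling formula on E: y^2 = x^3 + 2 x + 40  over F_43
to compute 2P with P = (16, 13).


Doubling: s = (3 x1^2 + a) / (2 y1)
s = (3*16^2 + 2) / (2*13) mod 43 = 23
x3 = s^2 - 2 x1 mod 43 = 23^2 - 2*16 = 24
y3 = s (x1 - x3) - y1 mod 43 = 23 * (16 - 24) - 13 = 18

2P = (24, 18)


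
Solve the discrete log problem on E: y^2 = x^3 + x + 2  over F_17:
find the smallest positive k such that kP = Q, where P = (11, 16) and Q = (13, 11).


Enumerate multiples of P until we hit Q = (13, 11):
  1P = (11, 16)
  2P = (3, 7)
  3P = (4, 11)
  4P = (15, 3)
  5P = (9, 3)
  6P = (1, 15)
  7P = (13, 11)
Match found at i = 7.

k = 7


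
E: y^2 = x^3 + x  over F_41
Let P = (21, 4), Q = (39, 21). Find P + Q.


P != Q, so use the chord formula.
s = (y2 - y1) / (x2 - x1) = (17) / (18) mod 41 = 26
x3 = s^2 - x1 - x2 mod 41 = 26^2 - 21 - 39 = 1
y3 = s (x1 - x3) - y1 mod 41 = 26 * (21 - 1) - 4 = 24

P + Q = (1, 24)


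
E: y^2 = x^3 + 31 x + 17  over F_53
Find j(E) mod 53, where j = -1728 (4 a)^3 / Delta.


Delta = -16(4 a^3 + 27 b^2) mod 53 = 18
-1728 * (4 a)^3 = -1728 * (4*31)^3 mod 53 = 42
j = 42 * 18^(-1) mod 53 = 20

j = 20 (mod 53)


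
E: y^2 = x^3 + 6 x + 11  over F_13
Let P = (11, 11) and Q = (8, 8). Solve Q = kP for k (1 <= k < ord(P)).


Enumerate multiples of P until we hit Q = (8, 8):
  1P = (11, 11)
  2P = (8, 8)
Match found at i = 2.

k = 2


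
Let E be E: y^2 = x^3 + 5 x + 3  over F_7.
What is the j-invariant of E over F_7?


Delta = -16(4 a^3 + 27 b^2) mod 7 = 5
-1728 * (4 a)^3 = -1728 * (4*5)^3 mod 7 = 6
j = 6 * 5^(-1) mod 7 = 4

j = 4 (mod 7)


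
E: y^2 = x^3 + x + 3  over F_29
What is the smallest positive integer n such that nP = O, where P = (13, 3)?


Compute successive multiples of P until we hit O:
  1P = (13, 3)
  2P = (2, 10)
  3P = (18, 16)
  4P = (21, 11)
  5P = (25, 14)
  6P = (15, 0)
  7P = (25, 15)
  8P = (21, 18)
  ... (continuing to 12P)
  12P = O

ord(P) = 12


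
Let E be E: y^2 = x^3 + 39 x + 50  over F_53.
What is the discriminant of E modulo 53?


4 a^3 + 27 b^2 = 4*39^3 + 27*50^2 = 237276 + 67500 = 304776
Delta = -16 * (304776) = -4876416
Delta mod 53 = 8

Delta = 8 (mod 53)


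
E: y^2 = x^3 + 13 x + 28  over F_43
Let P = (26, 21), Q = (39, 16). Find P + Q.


P != Q, so use the chord formula.
s = (y2 - y1) / (x2 - x1) = (38) / (13) mod 43 = 36
x3 = s^2 - x1 - x2 mod 43 = 36^2 - 26 - 39 = 27
y3 = s (x1 - x3) - y1 mod 43 = 36 * (26 - 27) - 21 = 29

P + Q = (27, 29)


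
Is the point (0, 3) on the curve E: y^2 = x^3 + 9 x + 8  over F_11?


Check whether y^2 = x^3 + 9 x + 8 (mod 11) for (x, y) = (0, 3).
LHS: y^2 = 3^2 mod 11 = 9
RHS: x^3 + 9 x + 8 = 0^3 + 9*0 + 8 mod 11 = 8
LHS != RHS

No, not on the curve


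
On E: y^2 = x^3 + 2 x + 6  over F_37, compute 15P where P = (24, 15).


k = 15 = 1111_2 (binary, LSB first: 1111)
Double-and-add from P = (24, 15):
  bit 0 = 1: acc = O + (24, 15) = (24, 15)
  bit 1 = 1: acc = (24, 15) + (5, 20) = (34, 11)
  bit 2 = 1: acc = (34, 11) + (28, 31) = (19, 13)
  bit 3 = 1: acc = (19, 13) + (6, 7) = (19, 24)

15P = (19, 24)


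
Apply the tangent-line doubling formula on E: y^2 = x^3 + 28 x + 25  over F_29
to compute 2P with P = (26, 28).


Doubling: s = (3 x1^2 + a) / (2 y1)
s = (3*26^2 + 28) / (2*28) mod 29 = 16
x3 = s^2 - 2 x1 mod 29 = 16^2 - 2*26 = 1
y3 = s (x1 - x3) - y1 mod 29 = 16 * (26 - 1) - 28 = 24

2P = (1, 24)


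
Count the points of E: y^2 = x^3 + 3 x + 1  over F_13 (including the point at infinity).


For each x in F_13, count y with y^2 = x^3 + 3 x + 1 mod 13:
  x = 0: RHS = 1, y in [1, 12]  -> 2 point(s)
  x = 4: RHS = 12, y in [5, 8]  -> 2 point(s)
  x = 6: RHS = 1, y in [1, 12]  -> 2 point(s)
  x = 7: RHS = 1, y in [1, 12]  -> 2 point(s)
  x = 8: RHS = 4, y in [2, 11]  -> 2 point(s)
  x = 9: RHS = 3, y in [4, 9]  -> 2 point(s)
  x = 10: RHS = 4, y in [2, 11]  -> 2 point(s)
  x = 11: RHS = 0, y in [0]  -> 1 point(s)
  x = 12: RHS = 10, y in [6, 7]  -> 2 point(s)
Affine points: 17. Add the point at infinity: total = 18.

#E(F_13) = 18


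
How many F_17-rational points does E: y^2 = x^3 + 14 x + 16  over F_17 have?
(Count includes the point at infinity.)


For each x in F_17, count y with y^2 = x^3 + 14 x + 16 mod 17:
  x = 0: RHS = 16, y in [4, 13]  -> 2 point(s)
  x = 2: RHS = 1, y in [1, 16]  -> 2 point(s)
  x = 3: RHS = 0, y in [0]  -> 1 point(s)
  x = 4: RHS = 0, y in [0]  -> 1 point(s)
  x = 7: RHS = 15, y in [7, 10]  -> 2 point(s)
  x = 9: RHS = 4, y in [2, 15]  -> 2 point(s)
  x = 10: RHS = 0, y in [0]  -> 1 point(s)
  x = 12: RHS = 8, y in [5, 12]  -> 2 point(s)
  x = 13: RHS = 15, y in [7, 10]  -> 2 point(s)
  x = 14: RHS = 15, y in [7, 10]  -> 2 point(s)
  x = 16: RHS = 1, y in [1, 16]  -> 2 point(s)
Affine points: 19. Add the point at infinity: total = 20.

#E(F_17) = 20


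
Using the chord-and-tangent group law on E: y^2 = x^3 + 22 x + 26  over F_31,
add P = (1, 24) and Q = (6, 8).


P != Q, so use the chord formula.
s = (y2 - y1) / (x2 - x1) = (15) / (5) mod 31 = 3
x3 = s^2 - x1 - x2 mod 31 = 3^2 - 1 - 6 = 2
y3 = s (x1 - x3) - y1 mod 31 = 3 * (1 - 2) - 24 = 4

P + Q = (2, 4)


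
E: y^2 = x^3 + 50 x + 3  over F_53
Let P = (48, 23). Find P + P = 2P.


Doubling: s = (3 x1^2 + a) / (2 y1)
s = (3*48^2 + 50) / (2*23) mod 53 = 20
x3 = s^2 - 2 x1 mod 53 = 20^2 - 2*48 = 39
y3 = s (x1 - x3) - y1 mod 53 = 20 * (48 - 39) - 23 = 51

2P = (39, 51)


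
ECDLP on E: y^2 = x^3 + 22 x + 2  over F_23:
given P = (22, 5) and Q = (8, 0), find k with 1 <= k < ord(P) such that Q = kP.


Enumerate multiples of P until we hit Q = (8, 0):
  1P = (22, 5)
  2P = (14, 15)
  3P = (13, 1)
  4P = (20, 1)
  5P = (8, 0)
Match found at i = 5.

k = 5


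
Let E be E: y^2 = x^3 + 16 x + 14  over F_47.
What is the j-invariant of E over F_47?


Delta = -16(4 a^3 + 27 b^2) mod 47 = 44
-1728 * (4 a)^3 = -1728 * (4*16)^3 mod 47 = 40
j = 40 * 44^(-1) mod 47 = 18

j = 18 (mod 47)


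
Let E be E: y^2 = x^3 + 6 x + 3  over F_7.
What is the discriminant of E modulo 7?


4 a^3 + 27 b^2 = 4*6^3 + 27*3^2 = 864 + 243 = 1107
Delta = -16 * (1107) = -17712
Delta mod 7 = 5

Delta = 5 (mod 7)


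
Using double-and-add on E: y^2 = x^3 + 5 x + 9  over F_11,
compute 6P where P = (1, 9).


k = 6 = 110_2 (binary, LSB first: 011)
Double-and-add from P = (1, 9):
  bit 0 = 0: acc unchanged = O
  bit 1 = 1: acc = O + (2, 4) = (2, 4)
  bit 2 = 1: acc = (2, 4) + (0, 3) = (1, 2)

6P = (1, 2)


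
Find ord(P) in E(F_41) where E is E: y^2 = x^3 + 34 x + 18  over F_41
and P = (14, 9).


Compute successive multiples of P until we hit O:
  1P = (14, 9)
  2P = (11, 40)
  3P = (18, 5)
  4P = (10, 28)
  5P = (37, 8)
  6P = (0, 10)
  7P = (36, 16)
  8P = (31, 21)
  ... (continuing to 39P)
  39P = O

ord(P) = 39


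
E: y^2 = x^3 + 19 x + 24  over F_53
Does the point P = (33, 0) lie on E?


Check whether y^2 = x^3 + 19 x + 24 (mod 53) for (x, y) = (33, 0).
LHS: y^2 = 0^2 mod 53 = 0
RHS: x^3 + 19 x + 24 = 33^3 + 19*33 + 24 mod 53 = 18
LHS != RHS

No, not on the curve


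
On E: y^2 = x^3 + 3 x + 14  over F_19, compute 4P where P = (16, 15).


k = 4 = 100_2 (binary, LSB first: 001)
Double-and-add from P = (16, 15):
  bit 0 = 0: acc unchanged = O
  bit 1 = 0: acc unchanged = O
  bit 2 = 1: acc = O + (14, 8) = (14, 8)

4P = (14, 8)


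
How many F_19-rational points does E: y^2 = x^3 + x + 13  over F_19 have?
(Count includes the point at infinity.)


For each x in F_19, count y with y^2 = x^3 + 1 x + 13 mod 19:
  x = 2: RHS = 4, y in [2, 17]  -> 2 point(s)
  x = 3: RHS = 5, y in [9, 10]  -> 2 point(s)
  x = 4: RHS = 5, y in [9, 10]  -> 2 point(s)
  x = 6: RHS = 7, y in [8, 11]  -> 2 point(s)
  x = 8: RHS = 1, y in [1, 18]  -> 2 point(s)
  x = 10: RHS = 16, y in [4, 15]  -> 2 point(s)
  x = 11: RHS = 6, y in [5, 14]  -> 2 point(s)
  x = 12: RHS = 5, y in [9, 10]  -> 2 point(s)
  x = 13: RHS = 0, y in [0]  -> 1 point(s)
  x = 14: RHS = 16, y in [4, 15]  -> 2 point(s)
  x = 18: RHS = 11, y in [7, 12]  -> 2 point(s)
Affine points: 21. Add the point at infinity: total = 22.

#E(F_19) = 22


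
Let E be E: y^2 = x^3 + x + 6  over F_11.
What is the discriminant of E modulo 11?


4 a^3 + 27 b^2 = 4*1^3 + 27*6^2 = 4 + 972 = 976
Delta = -16 * (976) = -15616
Delta mod 11 = 4

Delta = 4 (mod 11)


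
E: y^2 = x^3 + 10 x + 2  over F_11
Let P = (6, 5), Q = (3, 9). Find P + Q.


P != Q, so use the chord formula.
s = (y2 - y1) / (x2 - x1) = (4) / (8) mod 11 = 6
x3 = s^2 - x1 - x2 mod 11 = 6^2 - 6 - 3 = 5
y3 = s (x1 - x3) - y1 mod 11 = 6 * (6 - 5) - 5 = 1

P + Q = (5, 1)


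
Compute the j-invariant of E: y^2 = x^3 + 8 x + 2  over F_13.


Delta = -16(4 a^3 + 27 b^2) mod 13 = 6
-1728 * (4 a)^3 = -1728 * (4*8)^3 mod 13 = 8
j = 8 * 6^(-1) mod 13 = 10

j = 10 (mod 13)


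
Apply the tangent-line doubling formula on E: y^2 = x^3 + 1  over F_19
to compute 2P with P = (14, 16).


Doubling: s = (3 x1^2 + a) / (2 y1)
s = (3*14^2 + 0) / (2*16) mod 19 = 16
x3 = s^2 - 2 x1 mod 19 = 16^2 - 2*14 = 0
y3 = s (x1 - x3) - y1 mod 19 = 16 * (14 - 0) - 16 = 18

2P = (0, 18)


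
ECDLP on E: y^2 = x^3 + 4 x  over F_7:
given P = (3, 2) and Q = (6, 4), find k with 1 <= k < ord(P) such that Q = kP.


Enumerate multiples of P until we hit Q = (6, 4):
  1P = (3, 2)
  2P = (2, 4)
  3P = (6, 4)
Match found at i = 3.

k = 3


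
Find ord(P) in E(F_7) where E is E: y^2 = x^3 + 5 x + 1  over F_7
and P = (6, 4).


Compute successive multiples of P until we hit O:
  1P = (6, 4)
  2P = (3, 6)
  3P = (0, 6)
  4P = (5, 5)
  5P = (4, 1)
  6P = (1, 0)
  7P = (4, 6)
  8P = (5, 2)
  ... (continuing to 12P)
  12P = O

ord(P) = 12


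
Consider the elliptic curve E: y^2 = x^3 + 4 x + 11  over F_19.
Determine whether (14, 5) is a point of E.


Check whether y^2 = x^3 + 4 x + 11 (mod 19) for (x, y) = (14, 5).
LHS: y^2 = 5^2 mod 19 = 6
RHS: x^3 + 4 x + 11 = 14^3 + 4*14 + 11 mod 19 = 18
LHS != RHS

No, not on the curve


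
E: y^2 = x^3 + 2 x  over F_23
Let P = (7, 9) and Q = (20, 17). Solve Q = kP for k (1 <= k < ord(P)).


Enumerate multiples of P until we hit Q = (20, 17):
  1P = (7, 9)
  2P = (12, 2)
  3P = (17, 5)
  4P = (1, 7)
  5P = (10, 13)
  6P = (18, 7)
  7P = (14, 9)
  8P = (2, 14)
  9P = (15, 22)
  10P = (4, 16)
  11P = (20, 6)
  12P = (0, 0)
  13P = (20, 17)
Match found at i = 13.

k = 13


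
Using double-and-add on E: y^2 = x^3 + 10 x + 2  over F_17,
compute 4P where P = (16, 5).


k = 4 = 100_2 (binary, LSB first: 001)
Double-and-add from P = (16, 5):
  bit 0 = 0: acc unchanged = O
  bit 1 = 0: acc unchanged = O
  bit 2 = 1: acc = O + (14, 8) = (14, 8)

4P = (14, 8)


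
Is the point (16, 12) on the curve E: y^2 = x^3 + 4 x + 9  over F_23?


Check whether y^2 = x^3 + 4 x + 9 (mod 23) for (x, y) = (16, 12).
LHS: y^2 = 12^2 mod 23 = 6
RHS: x^3 + 4 x + 9 = 16^3 + 4*16 + 9 mod 23 = 6
LHS = RHS

Yes, on the curve


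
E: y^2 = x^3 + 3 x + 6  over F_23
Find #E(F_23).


For each x in F_23, count y with y^2 = x^3 + 3 x + 6 mod 23:
  x = 0: RHS = 6, y in [11, 12]  -> 2 point(s)
  x = 4: RHS = 13, y in [6, 17]  -> 2 point(s)
  x = 5: RHS = 8, y in [10, 13]  -> 2 point(s)
  x = 7: RHS = 2, y in [5, 18]  -> 2 point(s)
  x = 8: RHS = 13, y in [6, 17]  -> 2 point(s)
  x = 9: RHS = 3, y in [7, 16]  -> 2 point(s)
  x = 10: RHS = 1, y in [1, 22]  -> 2 point(s)
  x = 11: RHS = 13, y in [6, 17]  -> 2 point(s)
  x = 14: RHS = 9, y in [3, 20]  -> 2 point(s)
  x = 17: RHS = 2, y in [5, 18]  -> 2 point(s)
  x = 18: RHS = 4, y in [2, 21]  -> 2 point(s)
  x = 20: RHS = 16, y in [4, 19]  -> 2 point(s)
  x = 22: RHS = 2, y in [5, 18]  -> 2 point(s)
Affine points: 26. Add the point at infinity: total = 27.

#E(F_23) = 27


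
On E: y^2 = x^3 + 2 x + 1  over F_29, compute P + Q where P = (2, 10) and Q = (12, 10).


P != Q, so use the chord formula.
s = (y2 - y1) / (x2 - x1) = (0) / (10) mod 29 = 0
x3 = s^2 - x1 - x2 mod 29 = 0^2 - 2 - 12 = 15
y3 = s (x1 - x3) - y1 mod 29 = 0 * (2 - 15) - 10 = 19

P + Q = (15, 19)


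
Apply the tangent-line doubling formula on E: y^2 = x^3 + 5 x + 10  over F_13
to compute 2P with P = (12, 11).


Doubling: s = (3 x1^2 + a) / (2 y1)
s = (3*12^2 + 5) / (2*11) mod 13 = 11
x3 = s^2 - 2 x1 mod 13 = 11^2 - 2*12 = 6
y3 = s (x1 - x3) - y1 mod 13 = 11 * (12 - 6) - 11 = 3

2P = (6, 3)


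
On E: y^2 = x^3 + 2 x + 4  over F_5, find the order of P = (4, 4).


Compute successive multiples of P until we hit O:
  1P = (4, 4)
  2P = (2, 1)
  3P = (0, 2)
  4P = (0, 3)
  5P = (2, 4)
  6P = (4, 1)
  7P = O

ord(P) = 7


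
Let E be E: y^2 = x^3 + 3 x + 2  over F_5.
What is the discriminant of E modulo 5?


4 a^3 + 27 b^2 = 4*3^3 + 27*2^2 = 108 + 108 = 216
Delta = -16 * (216) = -3456
Delta mod 5 = 4

Delta = 4 (mod 5)


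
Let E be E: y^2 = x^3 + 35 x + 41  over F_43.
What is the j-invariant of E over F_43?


Delta = -16(4 a^3 + 27 b^2) mod 43 = 37
-1728 * (4 a)^3 = -1728 * (4*35)^3 mod 43 = 16
j = 16 * 37^(-1) mod 43 = 26

j = 26 (mod 43)


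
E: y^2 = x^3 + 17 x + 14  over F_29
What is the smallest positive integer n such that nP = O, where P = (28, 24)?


Compute successive multiples of P until we hit O:
  1P = (28, 24)
  2P = (6, 19)
  3P = (18, 2)
  4P = (18, 27)
  5P = (6, 10)
  6P = (28, 5)
  7P = O

ord(P) = 7


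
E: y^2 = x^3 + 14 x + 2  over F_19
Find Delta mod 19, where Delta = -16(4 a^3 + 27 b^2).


4 a^3 + 27 b^2 = 4*14^3 + 27*2^2 = 10976 + 108 = 11084
Delta = -16 * (11084) = -177344
Delta mod 19 = 2

Delta = 2 (mod 19)


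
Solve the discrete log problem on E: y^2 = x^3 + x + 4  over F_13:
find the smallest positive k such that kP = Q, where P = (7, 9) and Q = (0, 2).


Enumerate multiples of P until we hit Q = (0, 2):
  1P = (7, 9)
  2P = (0, 11)
  3P = (9, 12)
  4P = (9, 1)
  5P = (0, 2)
Match found at i = 5.

k = 5


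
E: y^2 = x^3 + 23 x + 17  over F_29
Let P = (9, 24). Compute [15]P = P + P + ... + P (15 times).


k = 15 = 1111_2 (binary, LSB first: 1111)
Double-and-add from P = (9, 24):
  bit 0 = 1: acc = O + (9, 24) = (9, 24)
  bit 1 = 1: acc = (9, 24) + (4, 17) = (11, 8)
  bit 2 = 1: acc = (11, 8) + (15, 24) = (19, 18)
  bit 3 = 1: acc = (19, 18) + (6, 9) = (11, 21)

15P = (11, 21)


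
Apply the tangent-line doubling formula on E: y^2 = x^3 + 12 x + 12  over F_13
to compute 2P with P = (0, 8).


Doubling: s = (3 x1^2 + a) / (2 y1)
s = (3*0^2 + 12) / (2*8) mod 13 = 4
x3 = s^2 - 2 x1 mod 13 = 4^2 - 2*0 = 3
y3 = s (x1 - x3) - y1 mod 13 = 4 * (0 - 3) - 8 = 6

2P = (3, 6)


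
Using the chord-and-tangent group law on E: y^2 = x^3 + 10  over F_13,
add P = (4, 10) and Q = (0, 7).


P != Q, so use the chord formula.
s = (y2 - y1) / (x2 - x1) = (10) / (9) mod 13 = 4
x3 = s^2 - x1 - x2 mod 13 = 4^2 - 4 - 0 = 12
y3 = s (x1 - x3) - y1 mod 13 = 4 * (4 - 12) - 10 = 10

P + Q = (12, 10)


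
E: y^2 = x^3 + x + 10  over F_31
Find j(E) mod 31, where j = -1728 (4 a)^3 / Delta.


Delta = -16(4 a^3 + 27 b^2) mod 31 = 12
-1728 * (4 a)^3 = -1728 * (4*1)^3 mod 31 = 16
j = 16 * 12^(-1) mod 31 = 22

j = 22 (mod 31)


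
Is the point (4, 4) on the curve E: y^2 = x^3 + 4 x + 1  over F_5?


Check whether y^2 = x^3 + 4 x + 1 (mod 5) for (x, y) = (4, 4).
LHS: y^2 = 4^2 mod 5 = 1
RHS: x^3 + 4 x + 1 = 4^3 + 4*4 + 1 mod 5 = 1
LHS = RHS

Yes, on the curve


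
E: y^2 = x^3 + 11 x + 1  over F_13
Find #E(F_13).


For each x in F_13, count y with y^2 = x^3 + 11 x + 1 mod 13:
  x = 0: RHS = 1, y in [1, 12]  -> 2 point(s)
  x = 1: RHS = 0, y in [0]  -> 1 point(s)
  x = 3: RHS = 9, y in [3, 10]  -> 2 point(s)
  x = 5: RHS = 12, y in [5, 8]  -> 2 point(s)
  x = 6: RHS = 10, y in [6, 7]  -> 2 point(s)
  x = 8: RHS = 3, y in [4, 9]  -> 2 point(s)
  x = 9: RHS = 10, y in [6, 7]  -> 2 point(s)
  x = 11: RHS = 10, y in [6, 7]  -> 2 point(s)
Affine points: 15. Add the point at infinity: total = 16.

#E(F_13) = 16


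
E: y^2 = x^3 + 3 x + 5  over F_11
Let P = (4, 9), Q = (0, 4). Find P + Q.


P != Q, so use the chord formula.
s = (y2 - y1) / (x2 - x1) = (6) / (7) mod 11 = 4
x3 = s^2 - x1 - x2 mod 11 = 4^2 - 4 - 0 = 1
y3 = s (x1 - x3) - y1 mod 11 = 4 * (4 - 1) - 9 = 3

P + Q = (1, 3)


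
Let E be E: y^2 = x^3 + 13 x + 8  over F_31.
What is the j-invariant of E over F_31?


Delta = -16(4 a^3 + 27 b^2) mod 31 = 12
-1728 * (4 a)^3 = -1728 * (4*13)^3 mod 31 = 29
j = 29 * 12^(-1) mod 31 = 5

j = 5 (mod 31)


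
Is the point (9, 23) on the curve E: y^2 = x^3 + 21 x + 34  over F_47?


Check whether y^2 = x^3 + 21 x + 34 (mod 47) for (x, y) = (9, 23).
LHS: y^2 = 23^2 mod 47 = 12
RHS: x^3 + 21 x + 34 = 9^3 + 21*9 + 34 mod 47 = 12
LHS = RHS

Yes, on the curve


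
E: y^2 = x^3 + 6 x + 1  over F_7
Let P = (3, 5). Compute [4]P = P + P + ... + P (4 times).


k = 4 = 100_2 (binary, LSB first: 001)
Double-and-add from P = (3, 5):
  bit 0 = 0: acc unchanged = O
  bit 1 = 0: acc unchanged = O
  bit 2 = 1: acc = O + (3, 5) = (3, 5)

4P = (3, 5)


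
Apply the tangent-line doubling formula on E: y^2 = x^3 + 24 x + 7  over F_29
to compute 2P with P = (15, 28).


Doubling: s = (3 x1^2 + a) / (2 y1)
s = (3*15^2 + 24) / (2*28) mod 29 = 13
x3 = s^2 - 2 x1 mod 29 = 13^2 - 2*15 = 23
y3 = s (x1 - x3) - y1 mod 29 = 13 * (15 - 23) - 28 = 13

2P = (23, 13)


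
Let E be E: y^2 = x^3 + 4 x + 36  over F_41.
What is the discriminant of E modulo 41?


4 a^3 + 27 b^2 = 4*4^3 + 27*36^2 = 256 + 34992 = 35248
Delta = -16 * (35248) = -563968
Delta mod 41 = 28

Delta = 28 (mod 41)


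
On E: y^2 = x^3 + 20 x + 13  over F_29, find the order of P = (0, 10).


Compute successive multiples of P until we hit O:
  1P = (0, 10)
  2P = (1, 18)
  3P = (5, 8)
  4P = (23, 5)
  5P = (22, 20)
  6P = (12, 3)
  7P = (26, 10)
  8P = (3, 19)
  ... (continuing to 33P)
  33P = O

ord(P) = 33


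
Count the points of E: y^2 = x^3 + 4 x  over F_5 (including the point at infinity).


For each x in F_5, count y with y^2 = x^3 + 4 x + 0 mod 5:
  x = 0: RHS = 0, y in [0]  -> 1 point(s)
  x = 1: RHS = 0, y in [0]  -> 1 point(s)
  x = 2: RHS = 1, y in [1, 4]  -> 2 point(s)
  x = 3: RHS = 4, y in [2, 3]  -> 2 point(s)
  x = 4: RHS = 0, y in [0]  -> 1 point(s)
Affine points: 7. Add the point at infinity: total = 8.

#E(F_5) = 8


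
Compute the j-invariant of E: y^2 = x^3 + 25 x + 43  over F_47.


Delta = -16(4 a^3 + 27 b^2) mod 47 = 16
-1728 * (4 a)^3 = -1728 * (4*25)^3 mod 47 = 26
j = 26 * 16^(-1) mod 47 = 31

j = 31 (mod 47)


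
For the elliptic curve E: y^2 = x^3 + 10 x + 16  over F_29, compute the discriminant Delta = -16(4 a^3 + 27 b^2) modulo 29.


4 a^3 + 27 b^2 = 4*10^3 + 27*16^2 = 4000 + 6912 = 10912
Delta = -16 * (10912) = -174592
Delta mod 29 = 17

Delta = 17 (mod 29)


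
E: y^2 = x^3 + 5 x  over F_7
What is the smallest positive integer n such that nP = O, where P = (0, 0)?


Compute successive multiples of P until we hit O:
  1P = (0, 0)
  2P = O

ord(P) = 2


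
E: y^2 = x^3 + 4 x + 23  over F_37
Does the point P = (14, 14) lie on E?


Check whether y^2 = x^3 + 4 x + 23 (mod 37) for (x, y) = (14, 14).
LHS: y^2 = 14^2 mod 37 = 11
RHS: x^3 + 4 x + 23 = 14^3 + 4*14 + 23 mod 37 = 11
LHS = RHS

Yes, on the curve


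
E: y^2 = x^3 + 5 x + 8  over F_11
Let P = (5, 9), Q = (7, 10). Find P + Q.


P != Q, so use the chord formula.
s = (y2 - y1) / (x2 - x1) = (1) / (2) mod 11 = 6
x3 = s^2 - x1 - x2 mod 11 = 6^2 - 5 - 7 = 2
y3 = s (x1 - x3) - y1 mod 11 = 6 * (5 - 2) - 9 = 9

P + Q = (2, 9)


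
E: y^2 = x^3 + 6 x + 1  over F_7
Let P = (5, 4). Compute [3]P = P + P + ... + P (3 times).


k = 3 = 11_2 (binary, LSB first: 11)
Double-and-add from P = (5, 4):
  bit 0 = 1: acc = O + (5, 4) = (5, 4)
  bit 1 = 1: acc = (5, 4) + (6, 6) = (0, 6)

3P = (0, 6)


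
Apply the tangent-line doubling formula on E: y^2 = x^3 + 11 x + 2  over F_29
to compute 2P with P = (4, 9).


Doubling: s = (3 x1^2 + a) / (2 y1)
s = (3*4^2 + 11) / (2*9) mod 29 = 21
x3 = s^2 - 2 x1 mod 29 = 21^2 - 2*4 = 27
y3 = s (x1 - x3) - y1 mod 29 = 21 * (4 - 27) - 9 = 1

2P = (27, 1)


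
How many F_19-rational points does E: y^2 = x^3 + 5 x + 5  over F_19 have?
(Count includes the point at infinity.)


For each x in F_19, count y with y^2 = x^3 + 5 x + 5 mod 19:
  x = 0: RHS = 5, y in [9, 10]  -> 2 point(s)
  x = 1: RHS = 11, y in [7, 12]  -> 2 point(s)
  x = 2: RHS = 4, y in [2, 17]  -> 2 point(s)
  x = 3: RHS = 9, y in [3, 16]  -> 2 point(s)
  x = 6: RHS = 4, y in [2, 17]  -> 2 point(s)
  x = 8: RHS = 6, y in [5, 14]  -> 2 point(s)
  x = 9: RHS = 0, y in [0]  -> 1 point(s)
  x = 11: RHS = 4, y in [2, 17]  -> 2 point(s)
  x = 12: RHS = 7, y in [8, 11]  -> 2 point(s)
  x = 13: RHS = 6, y in [5, 14]  -> 2 point(s)
  x = 14: RHS = 7, y in [8, 11]  -> 2 point(s)
  x = 15: RHS = 16, y in [4, 15]  -> 2 point(s)
  x = 16: RHS = 1, y in [1, 18]  -> 2 point(s)
  x = 17: RHS = 6, y in [5, 14]  -> 2 point(s)
Affine points: 27. Add the point at infinity: total = 28.

#E(F_19) = 28


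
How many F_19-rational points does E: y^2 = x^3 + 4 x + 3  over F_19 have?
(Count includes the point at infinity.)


For each x in F_19, count y with y^2 = x^3 + 4 x + 3 mod 19:
  x = 2: RHS = 0, y in [0]  -> 1 point(s)
  x = 3: RHS = 4, y in [2, 17]  -> 2 point(s)
  x = 4: RHS = 7, y in [8, 11]  -> 2 point(s)
  x = 10: RHS = 17, y in [6, 13]  -> 2 point(s)
  x = 17: RHS = 6, y in [5, 14]  -> 2 point(s)
  x = 18: RHS = 17, y in [6, 13]  -> 2 point(s)
Affine points: 11. Add the point at infinity: total = 12.

#E(F_19) = 12


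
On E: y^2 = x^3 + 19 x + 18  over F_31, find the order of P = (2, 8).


Compute successive multiples of P until we hit O:
  1P = (2, 8)
  2P = (27, 23)
  3P = (16, 27)
  4P = (15, 12)
  5P = (24, 21)
  6P = (9, 9)
  7P = (8, 0)
  8P = (9, 22)
  ... (continuing to 14P)
  14P = O

ord(P) = 14


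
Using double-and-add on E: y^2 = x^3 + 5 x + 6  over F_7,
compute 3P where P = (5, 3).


k = 3 = 11_2 (binary, LSB first: 11)
Double-and-add from P = (5, 3):
  bit 0 = 1: acc = O + (5, 3) = (5, 3)
  bit 1 = 1: acc = (5, 3) + (6, 0) = (5, 4)

3P = (5, 4)


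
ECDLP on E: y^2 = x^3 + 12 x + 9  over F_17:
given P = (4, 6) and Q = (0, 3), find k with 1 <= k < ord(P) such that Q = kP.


Enumerate multiples of P until we hit Q = (0, 3):
  1P = (4, 6)
  2P = (0, 14)
  3P = (0, 3)
Match found at i = 3.

k = 3


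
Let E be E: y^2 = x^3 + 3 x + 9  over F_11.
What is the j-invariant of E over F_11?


Delta = -16(4 a^3 + 27 b^2) mod 11 = 9
-1728 * (4 a)^3 = -1728 * (4*3)^3 mod 11 = 10
j = 10 * 9^(-1) mod 11 = 6

j = 6 (mod 11)


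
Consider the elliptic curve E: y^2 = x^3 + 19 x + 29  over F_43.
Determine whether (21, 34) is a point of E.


Check whether y^2 = x^3 + 19 x + 29 (mod 43) for (x, y) = (21, 34).
LHS: y^2 = 34^2 mod 43 = 38
RHS: x^3 + 19 x + 29 = 21^3 + 19*21 + 29 mod 43 = 14
LHS != RHS

No, not on the curve


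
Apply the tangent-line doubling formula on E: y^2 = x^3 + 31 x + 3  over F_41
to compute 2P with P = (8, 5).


Doubling: s = (3 x1^2 + a) / (2 y1)
s = (3*8^2 + 31) / (2*5) mod 41 = 10
x3 = s^2 - 2 x1 mod 41 = 10^2 - 2*8 = 2
y3 = s (x1 - x3) - y1 mod 41 = 10 * (8 - 2) - 5 = 14

2P = (2, 14)


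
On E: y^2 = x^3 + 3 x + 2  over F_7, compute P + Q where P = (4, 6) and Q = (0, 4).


P != Q, so use the chord formula.
s = (y2 - y1) / (x2 - x1) = (5) / (3) mod 7 = 4
x3 = s^2 - x1 - x2 mod 7 = 4^2 - 4 - 0 = 5
y3 = s (x1 - x3) - y1 mod 7 = 4 * (4 - 5) - 6 = 4

P + Q = (5, 4)


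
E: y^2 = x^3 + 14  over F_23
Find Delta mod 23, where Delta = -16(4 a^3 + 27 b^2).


4 a^3 + 27 b^2 = 4*0^3 + 27*14^2 = 0 + 5292 = 5292
Delta = -16 * (5292) = -84672
Delta mod 23 = 14

Delta = 14 (mod 23)


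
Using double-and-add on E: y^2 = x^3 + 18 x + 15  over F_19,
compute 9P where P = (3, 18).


k = 9 = 1001_2 (binary, LSB first: 1001)
Double-and-add from P = (3, 18):
  bit 0 = 1: acc = O + (3, 18) = (3, 18)
  bit 1 = 0: acc unchanged = (3, 18)
  bit 2 = 0: acc unchanged = (3, 18)
  bit 3 = 1: acc = (3, 18) + (10, 13) = (10, 6)

9P = (10, 6)


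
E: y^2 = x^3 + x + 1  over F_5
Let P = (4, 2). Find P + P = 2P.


Doubling: s = (3 x1^2 + a) / (2 y1)
s = (3*4^2 + 1) / (2*2) mod 5 = 1
x3 = s^2 - 2 x1 mod 5 = 1^2 - 2*4 = 3
y3 = s (x1 - x3) - y1 mod 5 = 1 * (4 - 3) - 2 = 4

2P = (3, 4)


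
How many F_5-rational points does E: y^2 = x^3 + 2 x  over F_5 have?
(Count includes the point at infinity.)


For each x in F_5, count y with y^2 = x^3 + 2 x + 0 mod 5:
  x = 0: RHS = 0, y in [0]  -> 1 point(s)
Affine points: 1. Add the point at infinity: total = 2.

#E(F_5) = 2


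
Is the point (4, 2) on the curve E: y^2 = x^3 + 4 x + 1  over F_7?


Check whether y^2 = x^3 + 4 x + 1 (mod 7) for (x, y) = (4, 2).
LHS: y^2 = 2^2 mod 7 = 4
RHS: x^3 + 4 x + 1 = 4^3 + 4*4 + 1 mod 7 = 4
LHS = RHS

Yes, on the curve


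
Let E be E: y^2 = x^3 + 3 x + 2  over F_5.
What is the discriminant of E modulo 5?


4 a^3 + 27 b^2 = 4*3^3 + 27*2^2 = 108 + 108 = 216
Delta = -16 * (216) = -3456
Delta mod 5 = 4

Delta = 4 (mod 5)


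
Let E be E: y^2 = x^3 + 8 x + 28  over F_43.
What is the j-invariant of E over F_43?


Delta = -16(4 a^3 + 27 b^2) mod 43 = 21
-1728 * (4 a)^3 = -1728 * (4*8)^3 mod 43 = 27
j = 27 * 21^(-1) mod 43 = 32

j = 32 (mod 43)


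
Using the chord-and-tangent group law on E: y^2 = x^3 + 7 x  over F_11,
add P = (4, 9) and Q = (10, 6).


P != Q, so use the chord formula.
s = (y2 - y1) / (x2 - x1) = (8) / (6) mod 11 = 5
x3 = s^2 - x1 - x2 mod 11 = 5^2 - 4 - 10 = 0
y3 = s (x1 - x3) - y1 mod 11 = 5 * (4 - 0) - 9 = 0

P + Q = (0, 0)


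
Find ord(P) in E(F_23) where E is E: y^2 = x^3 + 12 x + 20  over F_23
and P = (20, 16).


Compute successive multiples of P until we hit O:
  1P = (20, 16)
  2P = (12, 11)
  3P = (9, 11)
  4P = (2, 11)
  5P = (2, 12)
  6P = (9, 12)
  7P = (12, 12)
  8P = (20, 7)
  ... (continuing to 9P)
  9P = O

ord(P) = 9


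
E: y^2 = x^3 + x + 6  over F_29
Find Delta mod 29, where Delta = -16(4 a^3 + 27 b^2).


4 a^3 + 27 b^2 = 4*1^3 + 27*6^2 = 4 + 972 = 976
Delta = -16 * (976) = -15616
Delta mod 29 = 15

Delta = 15 (mod 29)


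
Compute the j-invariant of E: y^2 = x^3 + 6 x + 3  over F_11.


Delta = -16(4 a^3 + 27 b^2) mod 11 = 9
-1728 * (4 a)^3 = -1728 * (4*6)^3 mod 11 = 3
j = 3 * 9^(-1) mod 11 = 4

j = 4 (mod 11)


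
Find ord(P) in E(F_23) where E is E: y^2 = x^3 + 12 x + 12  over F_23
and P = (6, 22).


Compute successive multiples of P until we hit O:
  1P = (6, 22)
  2P = (0, 9)
  3P = (7, 18)
  4P = (3, 12)
  5P = (20, 8)
  6P = (21, 16)
  7P = (21, 7)
  8P = (20, 15)
  ... (continuing to 13P)
  13P = O

ord(P) = 13


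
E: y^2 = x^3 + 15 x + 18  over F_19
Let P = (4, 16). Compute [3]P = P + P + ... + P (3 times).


k = 3 = 11_2 (binary, LSB first: 11)
Double-and-add from P = (4, 16):
  bit 0 = 1: acc = O + (4, 16) = (4, 16)
  bit 1 = 1: acc = (4, 16) + (12, 11) = (12, 8)

3P = (12, 8)


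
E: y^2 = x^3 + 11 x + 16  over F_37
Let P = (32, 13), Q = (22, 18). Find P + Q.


P != Q, so use the chord formula.
s = (y2 - y1) / (x2 - x1) = (5) / (27) mod 37 = 18
x3 = s^2 - x1 - x2 mod 37 = 18^2 - 32 - 22 = 11
y3 = s (x1 - x3) - y1 mod 37 = 18 * (32 - 11) - 13 = 32

P + Q = (11, 32)


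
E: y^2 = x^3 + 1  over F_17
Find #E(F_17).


For each x in F_17, count y with y^2 = x^3 + 0 x + 1 mod 17:
  x = 0: RHS = 1, y in [1, 16]  -> 2 point(s)
  x = 1: RHS = 2, y in [6, 11]  -> 2 point(s)
  x = 2: RHS = 9, y in [3, 14]  -> 2 point(s)
  x = 6: RHS = 13, y in [8, 9]  -> 2 point(s)
  x = 7: RHS = 4, y in [2, 15]  -> 2 point(s)
  x = 9: RHS = 16, y in [4, 13]  -> 2 point(s)
  x = 10: RHS = 15, y in [7, 10]  -> 2 point(s)
  x = 14: RHS = 8, y in [5, 12]  -> 2 point(s)
  x = 16: RHS = 0, y in [0]  -> 1 point(s)
Affine points: 17. Add the point at infinity: total = 18.

#E(F_17) = 18


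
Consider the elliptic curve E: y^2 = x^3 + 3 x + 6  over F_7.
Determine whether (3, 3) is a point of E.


Check whether y^2 = x^3 + 3 x + 6 (mod 7) for (x, y) = (3, 3).
LHS: y^2 = 3^2 mod 7 = 2
RHS: x^3 + 3 x + 6 = 3^3 + 3*3 + 6 mod 7 = 0
LHS != RHS

No, not on the curve


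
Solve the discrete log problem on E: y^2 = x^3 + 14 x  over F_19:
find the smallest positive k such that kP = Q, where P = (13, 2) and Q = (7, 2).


Enumerate multiples of P until we hit Q = (7, 2):
  1P = (13, 2)
  2P = (16, 11)
  3P = (18, 2)
  4P = (7, 17)
  5P = (10, 0)
  6P = (7, 2)
Match found at i = 6.

k = 6


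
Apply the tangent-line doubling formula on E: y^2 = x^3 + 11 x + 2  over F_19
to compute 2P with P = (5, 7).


Doubling: s = (3 x1^2 + a) / (2 y1)
s = (3*5^2 + 11) / (2*7) mod 19 = 17
x3 = s^2 - 2 x1 mod 19 = 17^2 - 2*5 = 13
y3 = s (x1 - x3) - y1 mod 19 = 17 * (5 - 13) - 7 = 9

2P = (13, 9)


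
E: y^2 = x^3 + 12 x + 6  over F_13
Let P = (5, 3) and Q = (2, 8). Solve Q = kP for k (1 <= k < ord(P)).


Enumerate multiples of P until we hit Q = (2, 8):
  1P = (5, 3)
  2P = (2, 8)
Match found at i = 2.

k = 2


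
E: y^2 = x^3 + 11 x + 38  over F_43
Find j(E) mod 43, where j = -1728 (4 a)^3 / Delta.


Delta = -16(4 a^3 + 27 b^2) mod 43 = 35
-1728 * (4 a)^3 = -1728 * (4*11)^3 mod 43 = 35
j = 35 * 35^(-1) mod 43 = 1

j = 1 (mod 43)


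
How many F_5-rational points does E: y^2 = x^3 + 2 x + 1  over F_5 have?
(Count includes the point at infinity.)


For each x in F_5, count y with y^2 = x^3 + 2 x + 1 mod 5:
  x = 0: RHS = 1, y in [1, 4]  -> 2 point(s)
  x = 1: RHS = 4, y in [2, 3]  -> 2 point(s)
  x = 3: RHS = 4, y in [2, 3]  -> 2 point(s)
Affine points: 6. Add the point at infinity: total = 7.

#E(F_5) = 7


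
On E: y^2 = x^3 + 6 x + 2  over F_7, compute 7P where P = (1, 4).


k = 7 = 111_2 (binary, LSB first: 111)
Double-and-add from P = (1, 4):
  bit 0 = 1: acc = O + (1, 4) = (1, 4)
  bit 1 = 1: acc = (1, 4) + (2, 1) = (6, 4)
  bit 2 = 1: acc = (6, 4) + (0, 3) = (2, 6)

7P = (2, 6)


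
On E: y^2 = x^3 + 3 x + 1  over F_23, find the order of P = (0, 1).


Compute successive multiples of P until we hit O:
  1P = (0, 1)
  2P = (8, 10)
  3P = (8, 13)
  4P = (0, 22)
  5P = O

ord(P) = 5


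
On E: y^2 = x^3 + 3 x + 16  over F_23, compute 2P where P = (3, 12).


Doubling: s = (3 x1^2 + a) / (2 y1)
s = (3*3^2 + 3) / (2*12) mod 23 = 7
x3 = s^2 - 2 x1 mod 23 = 7^2 - 2*3 = 20
y3 = s (x1 - x3) - y1 mod 23 = 7 * (3 - 20) - 12 = 7

2P = (20, 7)


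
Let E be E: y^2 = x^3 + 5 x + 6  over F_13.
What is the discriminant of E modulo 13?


4 a^3 + 27 b^2 = 4*5^3 + 27*6^2 = 500 + 972 = 1472
Delta = -16 * (1472) = -23552
Delta mod 13 = 4

Delta = 4 (mod 13)


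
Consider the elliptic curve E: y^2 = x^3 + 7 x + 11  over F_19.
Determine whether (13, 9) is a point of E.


Check whether y^2 = x^3 + 7 x + 11 (mod 19) for (x, y) = (13, 9).
LHS: y^2 = 9^2 mod 19 = 5
RHS: x^3 + 7 x + 11 = 13^3 + 7*13 + 11 mod 19 = 0
LHS != RHS

No, not on the curve


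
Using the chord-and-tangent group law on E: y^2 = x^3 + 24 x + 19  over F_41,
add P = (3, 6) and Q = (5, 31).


P != Q, so use the chord formula.
s = (y2 - y1) / (x2 - x1) = (25) / (2) mod 41 = 33
x3 = s^2 - x1 - x2 mod 41 = 33^2 - 3 - 5 = 15
y3 = s (x1 - x3) - y1 mod 41 = 33 * (3 - 15) - 6 = 8

P + Q = (15, 8)


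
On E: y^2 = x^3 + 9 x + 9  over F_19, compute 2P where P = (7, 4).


k = 2 = 10_2 (binary, LSB first: 01)
Double-and-add from P = (7, 4):
  bit 0 = 0: acc unchanged = O
  bit 1 = 1: acc = O + (10, 4) = (10, 4)

2P = (10, 4)


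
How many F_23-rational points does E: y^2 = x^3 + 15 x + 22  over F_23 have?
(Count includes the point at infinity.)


For each x in F_23, count y with y^2 = x^3 + 15 x + 22 mod 23:
  x = 3: RHS = 2, y in [5, 18]  -> 2 point(s)
  x = 4: RHS = 8, y in [10, 13]  -> 2 point(s)
  x = 6: RHS = 6, y in [11, 12]  -> 2 point(s)
  x = 9: RHS = 12, y in [9, 14]  -> 2 point(s)
  x = 11: RHS = 0, y in [0]  -> 1 point(s)
  x = 14: RHS = 9, y in [3, 20]  -> 2 point(s)
  x = 18: RHS = 6, y in [11, 12]  -> 2 point(s)
  x = 19: RHS = 13, y in [6, 17]  -> 2 point(s)
  x = 22: RHS = 6, y in [11, 12]  -> 2 point(s)
Affine points: 17. Add the point at infinity: total = 18.

#E(F_23) = 18


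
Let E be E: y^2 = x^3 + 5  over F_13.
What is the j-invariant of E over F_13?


Delta = -16(4 a^3 + 27 b^2) mod 13 = 3
-1728 * (4 a)^3 = -1728 * (4*0)^3 mod 13 = 0
j = 0 * 3^(-1) mod 13 = 0

j = 0 (mod 13)


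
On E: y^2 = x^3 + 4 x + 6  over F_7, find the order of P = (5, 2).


Compute successive multiples of P until we hit O:
  1P = (5, 2)
  2P = (6, 1)
  3P = (4, 4)
  4P = (2, 6)
  5P = (1, 2)
  6P = (1, 5)
  7P = (2, 1)
  8P = (4, 3)
  ... (continuing to 11P)
  11P = O

ord(P) = 11


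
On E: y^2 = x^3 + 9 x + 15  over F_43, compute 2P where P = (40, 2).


Doubling: s = (3 x1^2 + a) / (2 y1)
s = (3*40^2 + 9) / (2*2) mod 43 = 9
x3 = s^2 - 2 x1 mod 43 = 9^2 - 2*40 = 1
y3 = s (x1 - x3) - y1 mod 43 = 9 * (40 - 1) - 2 = 5

2P = (1, 5)


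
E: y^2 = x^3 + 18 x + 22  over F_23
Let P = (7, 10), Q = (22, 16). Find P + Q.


P != Q, so use the chord formula.
s = (y2 - y1) / (x2 - x1) = (6) / (15) mod 23 = 5
x3 = s^2 - x1 - x2 mod 23 = 5^2 - 7 - 22 = 19
y3 = s (x1 - x3) - y1 mod 23 = 5 * (7 - 19) - 10 = 22

P + Q = (19, 22)


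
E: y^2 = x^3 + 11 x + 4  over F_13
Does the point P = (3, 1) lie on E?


Check whether y^2 = x^3 + 11 x + 4 (mod 13) for (x, y) = (3, 1).
LHS: y^2 = 1^2 mod 13 = 1
RHS: x^3 + 11 x + 4 = 3^3 + 11*3 + 4 mod 13 = 12
LHS != RHS

No, not on the curve


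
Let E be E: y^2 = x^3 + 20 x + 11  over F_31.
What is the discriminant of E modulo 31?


4 a^3 + 27 b^2 = 4*20^3 + 27*11^2 = 32000 + 3267 = 35267
Delta = -16 * (35267) = -564272
Delta mod 31 = 21

Delta = 21 (mod 31)


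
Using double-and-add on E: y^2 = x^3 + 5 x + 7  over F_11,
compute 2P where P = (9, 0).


k = 2 = 10_2 (binary, LSB first: 01)
Double-and-add from P = (9, 0):
  bit 0 = 0: acc unchanged = O
  bit 1 = 1: acc = O + O = O

2P = O


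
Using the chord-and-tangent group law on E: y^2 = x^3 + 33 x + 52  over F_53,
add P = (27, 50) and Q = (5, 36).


P != Q, so use the chord formula.
s = (y2 - y1) / (x2 - x1) = (39) / (31) mod 53 = 44
x3 = s^2 - x1 - x2 mod 53 = 44^2 - 27 - 5 = 49
y3 = s (x1 - x3) - y1 mod 53 = 44 * (27 - 49) - 50 = 42

P + Q = (49, 42)


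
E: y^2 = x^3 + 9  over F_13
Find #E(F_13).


For each x in F_13, count y with y^2 = x^3 + 0 x + 9 mod 13:
  x = 0: RHS = 9, y in [3, 10]  -> 2 point(s)
  x = 1: RHS = 10, y in [6, 7]  -> 2 point(s)
  x = 2: RHS = 4, y in [2, 11]  -> 2 point(s)
  x = 3: RHS = 10, y in [6, 7]  -> 2 point(s)
  x = 5: RHS = 4, y in [2, 11]  -> 2 point(s)
  x = 6: RHS = 4, y in [2, 11]  -> 2 point(s)
  x = 7: RHS = 1, y in [1, 12]  -> 2 point(s)
  x = 8: RHS = 1, y in [1, 12]  -> 2 point(s)
  x = 9: RHS = 10, y in [6, 7]  -> 2 point(s)
  x = 11: RHS = 1, y in [1, 12]  -> 2 point(s)
Affine points: 20. Add the point at infinity: total = 21.

#E(F_13) = 21


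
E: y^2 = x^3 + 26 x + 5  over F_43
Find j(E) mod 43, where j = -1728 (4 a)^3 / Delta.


Delta = -16(4 a^3 + 27 b^2) mod 43 = 9
-1728 * (4 a)^3 = -1728 * (4*26)^3 mod 43 = 42
j = 42 * 9^(-1) mod 43 = 19

j = 19 (mod 43)


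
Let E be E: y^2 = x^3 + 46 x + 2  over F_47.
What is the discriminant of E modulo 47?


4 a^3 + 27 b^2 = 4*46^3 + 27*2^2 = 389344 + 108 = 389452
Delta = -16 * (389452) = -6231232
Delta mod 47 = 28

Delta = 28 (mod 47)


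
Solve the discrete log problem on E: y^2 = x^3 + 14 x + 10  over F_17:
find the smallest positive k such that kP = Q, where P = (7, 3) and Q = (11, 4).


Enumerate multiples of P until we hit Q = (11, 4):
  1P = (7, 3)
  2P = (1, 5)
  3P = (11, 4)
Match found at i = 3.

k = 3


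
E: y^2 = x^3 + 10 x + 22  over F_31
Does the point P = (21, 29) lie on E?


Check whether y^2 = x^3 + 10 x + 22 (mod 31) for (x, y) = (21, 29).
LHS: y^2 = 29^2 mod 31 = 4
RHS: x^3 + 10 x + 22 = 21^3 + 10*21 + 22 mod 31 = 7
LHS != RHS

No, not on the curve


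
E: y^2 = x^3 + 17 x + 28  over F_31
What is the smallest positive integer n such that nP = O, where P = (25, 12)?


Compute successive multiples of P until we hit O:
  1P = (25, 12)
  2P = (0, 11)
  3P = (0, 20)
  4P = (25, 19)
  5P = O

ord(P) = 5


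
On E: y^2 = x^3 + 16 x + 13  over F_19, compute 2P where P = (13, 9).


Doubling: s = (3 x1^2 + a) / (2 y1)
s = (3*13^2 + 16) / (2*9) mod 19 = 9
x3 = s^2 - 2 x1 mod 19 = 9^2 - 2*13 = 17
y3 = s (x1 - x3) - y1 mod 19 = 9 * (13 - 17) - 9 = 12

2P = (17, 12)


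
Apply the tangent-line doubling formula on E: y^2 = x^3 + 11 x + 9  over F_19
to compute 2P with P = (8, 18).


Doubling: s = (3 x1^2 + a) / (2 y1)
s = (3*8^2 + 11) / (2*18) mod 19 = 3
x3 = s^2 - 2 x1 mod 19 = 3^2 - 2*8 = 12
y3 = s (x1 - x3) - y1 mod 19 = 3 * (8 - 12) - 18 = 8

2P = (12, 8)


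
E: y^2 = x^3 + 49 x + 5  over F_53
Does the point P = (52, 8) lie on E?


Check whether y^2 = x^3 + 49 x + 5 (mod 53) for (x, y) = (52, 8).
LHS: y^2 = 8^2 mod 53 = 11
RHS: x^3 + 49 x + 5 = 52^3 + 49*52 + 5 mod 53 = 8
LHS != RHS

No, not on the curve


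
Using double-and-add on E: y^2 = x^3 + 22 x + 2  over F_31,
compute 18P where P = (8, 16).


k = 18 = 10010_2 (binary, LSB first: 01001)
Double-and-add from P = (8, 16):
  bit 0 = 0: acc unchanged = O
  bit 1 = 1: acc = O + (24, 1) = (24, 1)
  bit 2 = 0: acc unchanged = (24, 1)
  bit 3 = 0: acc unchanged = (24, 1)
  bit 4 = 1: acc = (24, 1) + (17, 9) = (28, 8)

18P = (28, 8)


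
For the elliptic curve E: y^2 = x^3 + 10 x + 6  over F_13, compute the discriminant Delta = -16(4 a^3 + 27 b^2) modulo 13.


4 a^3 + 27 b^2 = 4*10^3 + 27*6^2 = 4000 + 972 = 4972
Delta = -16 * (4972) = -79552
Delta mod 13 = 8

Delta = 8 (mod 13)


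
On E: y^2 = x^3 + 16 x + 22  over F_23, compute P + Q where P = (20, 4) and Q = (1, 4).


P != Q, so use the chord formula.
s = (y2 - y1) / (x2 - x1) = (0) / (4) mod 23 = 0
x3 = s^2 - x1 - x2 mod 23 = 0^2 - 20 - 1 = 2
y3 = s (x1 - x3) - y1 mod 23 = 0 * (20 - 2) - 4 = 19

P + Q = (2, 19)


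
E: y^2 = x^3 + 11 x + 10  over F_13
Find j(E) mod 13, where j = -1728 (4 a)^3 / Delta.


Delta = -16(4 a^3 + 27 b^2) mod 13 = 4
-1728 * (4 a)^3 = -1728 * (4*11)^3 mod 13 = 8
j = 8 * 4^(-1) mod 13 = 2

j = 2 (mod 13)


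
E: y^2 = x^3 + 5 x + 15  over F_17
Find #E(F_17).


For each x in F_17, count y with y^2 = x^3 + 5 x + 15 mod 17:
  x = 0: RHS = 15, y in [7, 10]  -> 2 point(s)
  x = 1: RHS = 4, y in [2, 15]  -> 2 point(s)
  x = 2: RHS = 16, y in [4, 13]  -> 2 point(s)
  x = 7: RHS = 2, y in [6, 11]  -> 2 point(s)
  x = 12: RHS = 1, y in [1, 16]  -> 2 point(s)
  x = 13: RHS = 16, y in [4, 13]  -> 2 point(s)
  x = 16: RHS = 9, y in [3, 14]  -> 2 point(s)
Affine points: 14. Add the point at infinity: total = 15.

#E(F_17) = 15


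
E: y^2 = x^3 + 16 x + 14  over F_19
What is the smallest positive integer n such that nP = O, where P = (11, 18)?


Compute successive multiples of P until we hit O:
  1P = (11, 18)
  2P = (2, 15)
  3P = (4, 16)
  4P = (13, 14)
  5P = (18, 15)
  6P = (15, 0)
  7P = (18, 4)
  8P = (13, 5)
  ... (continuing to 12P)
  12P = O

ord(P) = 12


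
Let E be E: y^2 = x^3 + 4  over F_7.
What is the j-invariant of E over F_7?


Delta = -16(4 a^3 + 27 b^2) mod 7 = 4
-1728 * (4 a)^3 = -1728 * (4*0)^3 mod 7 = 0
j = 0 * 4^(-1) mod 7 = 0

j = 0 (mod 7)
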